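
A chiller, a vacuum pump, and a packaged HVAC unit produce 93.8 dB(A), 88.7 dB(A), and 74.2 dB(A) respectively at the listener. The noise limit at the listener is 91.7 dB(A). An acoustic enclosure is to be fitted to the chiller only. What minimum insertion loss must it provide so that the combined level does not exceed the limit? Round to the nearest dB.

5 dB

Fixed contribution from the other sources: Σ 10^(L/10) = 10^(88.7/10) + 10^(74.2/10) = 7.676e+08 (88.85 dB(A)).
The limit corresponds to 10^(91.7/10) = 1.479e+09; subtracting the fixed part leaves 7.115e+08 for the chiller, i.e. 88.52 dB(A).
So the chiller must be reduced from 93.8 to 88.52 dB(A): IL = 5.28 dB.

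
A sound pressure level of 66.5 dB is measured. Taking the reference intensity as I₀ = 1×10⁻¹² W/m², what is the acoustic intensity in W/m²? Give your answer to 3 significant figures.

4.47e-06 W/m²

I = I₀·10^(L/10) = 10⁻¹² × 10^(66.5/10) = 10^(-5.350).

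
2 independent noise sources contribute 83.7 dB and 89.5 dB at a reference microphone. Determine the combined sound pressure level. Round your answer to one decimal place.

For uncorrelated sources the intensities add, so convert each level to linear form, sum, and take 10·log₁₀ of the total.
Σ 10^(L/10) = 10^(83.7/10) + 10^(89.5/10) = 1.126e+09.
L_total = 10·log₁₀(1.126e+09) = 90.51 dB.

90.5 dB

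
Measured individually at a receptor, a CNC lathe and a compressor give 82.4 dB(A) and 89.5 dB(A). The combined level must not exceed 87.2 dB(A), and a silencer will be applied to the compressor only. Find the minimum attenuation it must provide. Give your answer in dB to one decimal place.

Fixed contribution from the other source: Σ 10^(L/10) = 10^(82.4/10) = 1.738e+08 (82.40 dB(A)).
To meet 87.2 dB(A) overall, the treated compressor may contribute at most 10^(87.2/10) − 1.738e+08 = 3.510e+08, i.e. 85.45 dB(A).
Required insertion loss = 89.5 − 85.45 = 4.05 dB.

4.0 dB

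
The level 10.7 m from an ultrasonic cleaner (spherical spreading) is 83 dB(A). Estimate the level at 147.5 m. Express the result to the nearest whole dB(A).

Point-source attenuation: ΔL = 20·log₁₀(r₂/r₁) = 20·log₁₀(147.5/10.7) = 22.788 dB.
L₂ = 83 − 20·log₁₀(147.5/10.7) = 83 − 22.788 = 60.21 dB(A).

60 dB(A)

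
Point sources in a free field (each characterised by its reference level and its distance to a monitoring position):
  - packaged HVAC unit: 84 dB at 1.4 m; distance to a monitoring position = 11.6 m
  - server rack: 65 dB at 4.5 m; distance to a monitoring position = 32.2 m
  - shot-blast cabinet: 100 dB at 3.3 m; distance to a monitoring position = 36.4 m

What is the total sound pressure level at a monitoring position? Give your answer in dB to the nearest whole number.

First find each source's level at the receiver (point-source: −20·log₁₀(r/r_ref)), then combine on an intensity basis.
packaged HVAC unit: 84 − 20·log₁₀(11.6/1.4) = 84 − 18.37 = 65.63 dB.
server rack: 65 − 20·log₁₀(32.2/4.5) = 65 − 17.09 = 47.91 dB.
shot-blast cabinet: 100 − 20·log₁₀(36.4/3.3) = 100 − 20.85 = 79.15 dB.
Σ 10^(L/10) = 8.591e+07 → L_total = 10·log₁₀(8.591e+07) = 79.34 dB.

79 dB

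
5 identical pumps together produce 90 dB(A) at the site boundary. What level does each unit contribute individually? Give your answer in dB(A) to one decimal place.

For N identical incoherent sources L_total = L₁ + 10·log₁₀ N, so L₁ = 90 − 10·log₁₀(5) = 90 − 6.990.

83.0 dB(A)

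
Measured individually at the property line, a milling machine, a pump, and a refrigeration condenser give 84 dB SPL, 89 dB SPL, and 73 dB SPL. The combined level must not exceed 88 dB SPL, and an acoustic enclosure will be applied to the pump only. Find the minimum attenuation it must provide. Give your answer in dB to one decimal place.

Fixed contribution from the other sources: Σ 10^(L/10) = 10^(84/10) + 10^(73/10) = 2.711e+08 (84.33 dB SPL).
The limit corresponds to 10^(88/10) = 6.310e+08; subtracting the fixed part leaves 3.598e+08 for the pump, i.e. 85.56 dB SPL.
So the pump must be reduced from 89 to 85.56 dB SPL: IL = 3.44 dB.

3.4 dB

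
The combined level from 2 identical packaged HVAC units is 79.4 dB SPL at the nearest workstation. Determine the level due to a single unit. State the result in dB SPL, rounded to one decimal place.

76.4 dB SPL

2 equal contributions raise the level by 10·log₁₀ 2 = 3.010 dB, so each unit alone gives 79.4 − 3.010.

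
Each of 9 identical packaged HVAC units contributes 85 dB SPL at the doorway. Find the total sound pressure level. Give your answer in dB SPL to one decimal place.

N identical incoherent sources raise the level by 10·log₁₀ N.
L_total = 85 + 10·log₁₀(9) = 85 + 9.542 = 94.54 dB SPL.

94.5 dB SPL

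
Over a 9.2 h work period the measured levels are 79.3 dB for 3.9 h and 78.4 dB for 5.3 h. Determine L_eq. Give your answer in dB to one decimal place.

78.8 dB

The energy average is taken in the linear domain: L_eq = 10·log₁₀[(Σ tᵢ·10^(Lᵢ/10))/T], T = 9.2 h.
Σ tᵢ·10^(Lᵢ/10) = 3.9·10^(79.3/10) + 5.3·10^(78.4/10) = 6.986e+08.
L_eq = 10·log₁₀(6.986e+08/9.2) = 78.80 dB.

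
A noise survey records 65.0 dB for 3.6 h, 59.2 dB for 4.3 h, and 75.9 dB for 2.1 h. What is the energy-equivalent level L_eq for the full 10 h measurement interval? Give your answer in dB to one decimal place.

69.9 dB

The energy average is taken in the linear domain: L_eq = 10·log₁₀[(Σ tᵢ·10^(Lᵢ/10))/T], T = 10 h.
Σ tᵢ·10^(Lᵢ/10) = 3.6·10^(65.0/10) + 4.3·10^(59.2/10) + 2.1·10^(75.9/10) = 9.666e+07.
L_eq = 10·log₁₀(9.666e+07/10) = 69.85 dB.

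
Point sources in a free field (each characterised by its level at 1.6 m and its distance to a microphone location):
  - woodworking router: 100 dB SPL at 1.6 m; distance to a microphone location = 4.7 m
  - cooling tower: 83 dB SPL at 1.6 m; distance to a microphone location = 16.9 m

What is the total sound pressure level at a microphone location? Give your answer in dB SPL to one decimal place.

Propagate each source to the receiver with L = L_ref − 20·log₁₀(r/r_ref), then add intensities.
woodworking router: 100 − 20·log₁₀(4.7/1.6) = 100 − 9.36 = 90.64 dB SPL.
cooling tower: 83 − 20·log₁₀(16.9/1.6) = 83 − 20.48 = 62.52 dB SPL.
Σ 10^(L/10) = 1.161e+09 → L_total = 10·log₁₀(1.161e+09) = 90.65 dB SPL.

90.6 dB SPL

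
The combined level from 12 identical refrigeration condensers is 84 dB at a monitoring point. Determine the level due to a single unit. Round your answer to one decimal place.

For N identical incoherent sources L_total = L₁ + 10·log₁₀ N, so L₁ = 84 − 10·log₁₀(12) = 84 − 10.792.

73.2 dB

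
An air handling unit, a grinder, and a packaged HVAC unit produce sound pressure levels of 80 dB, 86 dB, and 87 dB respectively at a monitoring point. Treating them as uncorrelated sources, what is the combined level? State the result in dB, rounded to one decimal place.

Incoherent sources combine by intensity addition: L_total = 10·log₁₀(Σ 10^(L_i/10)).
Σ 10^(L/10) = 10^(80/10) + 10^(86/10) + 10^(87/10) = 9.993e+08.
L_total = 10·log₁₀(9.993e+08) = 90.00 dB.

90.0 dB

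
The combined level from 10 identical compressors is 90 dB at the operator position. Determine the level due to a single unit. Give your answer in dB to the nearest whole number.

10 equal contributions raise the level by 10·log₁₀ 10 = 10.000 dB, so each unit alone gives 90 − 10.000.

80 dB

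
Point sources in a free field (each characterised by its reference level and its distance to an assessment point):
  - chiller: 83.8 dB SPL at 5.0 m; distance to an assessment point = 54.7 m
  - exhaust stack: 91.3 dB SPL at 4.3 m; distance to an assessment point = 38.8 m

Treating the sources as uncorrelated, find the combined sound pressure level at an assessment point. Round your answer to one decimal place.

Propagate each source to the receiver with L = L_ref − 20·log₁₀(r/r_ref), then add intensities.
chiller: 83.8 − 20·log₁₀(54.7/5.0) = 83.8 − 20.78 = 63.02 dB SPL.
exhaust stack: 91.3 − 20·log₁₀(38.8/4.3) = 91.3 − 19.11 = 72.19 dB SPL.
Σ 10^(L/10) = 1.857e+07 → L_total = 10·log₁₀(1.857e+07) = 72.69 dB SPL.

72.7 dB SPL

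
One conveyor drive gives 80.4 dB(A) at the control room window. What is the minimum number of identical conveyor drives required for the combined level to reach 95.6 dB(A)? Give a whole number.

34

Need L₁ + 10·log₁₀ N ≥ 95.6, i.e. log₁₀ N ≥ 1.52.
N ≥ 10^(15.2/10) = 33.113, so N = 34.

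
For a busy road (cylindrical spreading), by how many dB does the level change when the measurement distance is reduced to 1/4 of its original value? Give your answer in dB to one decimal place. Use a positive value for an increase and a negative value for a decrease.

+6.0 dB

A line source loses 3 dB per doubling of distance; generally ΔL = −10·log₁₀(r₂/r₁).
ΔL = −10·log₁₀(0.25) = +6.02 dB.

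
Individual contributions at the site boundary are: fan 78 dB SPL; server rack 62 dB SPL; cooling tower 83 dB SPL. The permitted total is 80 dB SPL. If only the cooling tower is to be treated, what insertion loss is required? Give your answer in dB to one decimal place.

Fixed contribution from the other sources: Σ 10^(L/10) = 10^(78/10) + 10^(62/10) = 6.468e+07 (78.11 dB SPL).
To meet 80 dB SPL overall, the treated cooling tower may contribute at most 10^(80/10) − 6.468e+07 = 3.532e+07, i.e. 75.48 dB SPL.
So the cooling tower must be reduced from 83 to 75.48 dB SPL: IL = 7.52 dB.

7.5 dB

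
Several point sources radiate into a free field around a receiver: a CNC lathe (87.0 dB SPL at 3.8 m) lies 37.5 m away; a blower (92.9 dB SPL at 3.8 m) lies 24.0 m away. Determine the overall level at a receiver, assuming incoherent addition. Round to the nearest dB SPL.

77 dB SPL

Apply inverse-square spreading to bring every level to the receiver, then sum 10^(L/10).
CNC lathe: 87.0 − 20·log₁₀(37.5/3.8) = 87.0 − 19.88 = 67.12 dB SPL.
blower: 92.9 − 20·log₁₀(24.0/3.8) = 92.9 − 16.01 = 76.89 dB SPL.
Σ 10^(L/10) = 5.403e+07 → L_total = 10·log₁₀(5.403e+07) = 77.33 dB SPL.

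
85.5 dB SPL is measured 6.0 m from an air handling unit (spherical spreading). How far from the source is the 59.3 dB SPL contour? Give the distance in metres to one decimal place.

Point-source spreading drops the level by 20·log₁₀(r₂/r₁); inverting, r₂/r₁ = 10^(ΔL/20).
r₂ = 6.0·10^((85.5−59.3)/20) = 6.0·10^(26.2/20) = 122.50 m.

122.5 m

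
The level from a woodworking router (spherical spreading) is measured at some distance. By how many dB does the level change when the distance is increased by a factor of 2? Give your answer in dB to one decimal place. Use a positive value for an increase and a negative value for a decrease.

A point source loses 6 dB per doubling of distance; generally ΔL = −20·log₁₀(r₂/r₁).
ΔL = −20·log₁₀(2) = -6.02 dB.

-6.0 dB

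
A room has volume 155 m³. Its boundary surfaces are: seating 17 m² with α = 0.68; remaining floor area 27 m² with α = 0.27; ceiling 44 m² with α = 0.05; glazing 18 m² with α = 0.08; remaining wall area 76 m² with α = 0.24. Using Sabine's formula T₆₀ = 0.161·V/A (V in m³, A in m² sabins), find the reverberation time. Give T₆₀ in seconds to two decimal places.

0.61 s

Summing Sᵢαᵢ: 17·0.68 + 27·0.27 + 44·0.05 + 18·0.08 + 76·0.24 = 40.73 m².
T₆₀ = 0.161 × 155 / 40.73 = 0.613 s.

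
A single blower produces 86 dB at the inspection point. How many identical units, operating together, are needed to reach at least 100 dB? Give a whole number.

N identical sources give L₁ + 10·log₁₀ N, so require 10·log₁₀ N ≥ 100 − 86 = 14.0 dB.
N ≥ 10^(14.0/10) = 25.119, so N = 26.

26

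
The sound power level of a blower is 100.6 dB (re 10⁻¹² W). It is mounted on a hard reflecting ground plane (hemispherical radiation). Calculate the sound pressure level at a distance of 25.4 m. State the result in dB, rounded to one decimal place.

Free-field hemispherical radiation: L_p = L_w − 10·log₁₀(2π·r²), r = 25.4 m.
2π·r² = 4054 m², 10·log₁₀ of that is 36.078 dB.
L_p = 100.6 − 36.078 = 64.52 dB.

64.5 dB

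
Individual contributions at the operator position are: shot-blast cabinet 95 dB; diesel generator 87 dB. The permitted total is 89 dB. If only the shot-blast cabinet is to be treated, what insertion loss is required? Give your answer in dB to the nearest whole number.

The untreated sources together contribute 10^(87/10) = 5.012e+08, i.e. 87.00 dB.
The limit corresponds to 10^(89/10) = 7.943e+08; subtracting the fixed part leaves 2.931e+08 for the shot-blast cabinet, i.e. 84.67 dB.
So the shot-blast cabinet must be reduced from 95 to 84.67 dB: IL = 10.33 dB.

10 dB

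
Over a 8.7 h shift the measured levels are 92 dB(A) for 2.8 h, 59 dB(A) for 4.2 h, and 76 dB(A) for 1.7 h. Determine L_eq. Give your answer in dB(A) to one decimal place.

87.1 dB(A)

L_eq = 10·log₁₀[(1/T)·Σ tᵢ·10^(Lᵢ/10)] with T = 8.7 h.
Σ tᵢ·10^(Lᵢ/10) = 2.8·10^(92/10) + 4.2·10^(59/10) + 1.7·10^(76/10) = 4.509e+09.
L_eq = 10·log₁₀(4.509e+09/8.7) = 87.15 dB(A).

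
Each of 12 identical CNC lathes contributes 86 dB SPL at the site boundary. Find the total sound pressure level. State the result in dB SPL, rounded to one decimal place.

N identical incoherent sources raise the level by 10·log₁₀ N.
L_total = 86 + 10·log₁₀(12) = 86 + 10.792 = 96.79 dB SPL.

96.8 dB SPL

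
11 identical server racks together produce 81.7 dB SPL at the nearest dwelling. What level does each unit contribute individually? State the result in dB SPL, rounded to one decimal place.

11 equal contributions raise the level by 10·log₁₀ 11 = 10.414 dB, so each unit alone gives 81.7 − 10.414.

71.3 dB SPL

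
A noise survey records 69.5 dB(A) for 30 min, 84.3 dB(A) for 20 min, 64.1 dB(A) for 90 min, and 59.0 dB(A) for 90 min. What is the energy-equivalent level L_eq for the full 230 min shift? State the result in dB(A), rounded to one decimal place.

Weight each interval's intensity by its duration and average over T = 230 min:
Σ tᵢ·10^(Lᵢ/10) = 30·10^(69.5/10) + 20·10^(84.3/10) + 90·10^(64.1/10) + 90·10^(59.0/10) = 5.953e+09.
L_eq = 10·log₁₀(5.953e+09/230) = 74.13 dB(A).

74.1 dB(A)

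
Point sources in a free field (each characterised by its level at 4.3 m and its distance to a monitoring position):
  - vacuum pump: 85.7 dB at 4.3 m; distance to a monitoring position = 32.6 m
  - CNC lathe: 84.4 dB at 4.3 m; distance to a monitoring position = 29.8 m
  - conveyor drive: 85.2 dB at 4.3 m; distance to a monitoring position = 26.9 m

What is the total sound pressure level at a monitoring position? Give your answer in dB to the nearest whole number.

First find each source's level at the receiver (point-source: −20·log₁₀(r/r_ref)), then combine on an intensity basis.
vacuum pump: 85.7 − 20·log₁₀(32.6/4.3) = 85.7 − 17.59 = 68.11 dB.
CNC lathe: 84.4 − 20·log₁₀(29.8/4.3) = 84.4 − 16.81 = 67.59 dB.
conveyor drive: 85.2 − 20·log₁₀(26.9/4.3) = 85.2 − 15.93 = 69.27 dB.
Σ 10^(L/10) = 2.066e+07 → L_total = 10·log₁₀(2.066e+07) = 73.15 dB.

73 dB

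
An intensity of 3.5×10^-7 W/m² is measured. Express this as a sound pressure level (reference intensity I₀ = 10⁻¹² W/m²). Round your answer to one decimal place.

L = 10·log₁₀(I/I₀) = 10·log₁₀(3.5×10^-7/10⁻¹²) = 10·log₁₀(3.5×10^5).
L = 10·(0.5441 + 5) = 55.44 dB.

55.4 dB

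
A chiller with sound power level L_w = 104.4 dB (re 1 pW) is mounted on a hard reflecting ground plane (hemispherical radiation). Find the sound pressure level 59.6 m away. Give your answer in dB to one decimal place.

The power spreads over a hemisphere of area 2π·r², so L_p = L_w − 10·log₁₀(2π·r²).
2π·r² = 2.232e+04 m², 10·log₁₀ of that is 43.487 dB.
L_p = 104.4 − 43.487 = 60.91 dB.

60.9 dB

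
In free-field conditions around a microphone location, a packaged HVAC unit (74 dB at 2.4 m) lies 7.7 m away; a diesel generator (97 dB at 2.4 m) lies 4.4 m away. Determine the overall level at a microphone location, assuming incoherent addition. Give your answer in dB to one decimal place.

91.7 dB

First find each source's level at the receiver (point-source: −20·log₁₀(r/r_ref)), then combine on an intensity basis.
packaged HVAC unit: 74 − 20·log₁₀(7.7/2.4) = 74 − 10.13 = 63.87 dB.
diesel generator: 97 − 20·log₁₀(4.4/2.4) = 97 − 5.26 = 91.74 dB.
Σ 10^(L/10) = 1.494e+09 → L_total = 10·log₁₀(1.494e+09) = 91.74 dB.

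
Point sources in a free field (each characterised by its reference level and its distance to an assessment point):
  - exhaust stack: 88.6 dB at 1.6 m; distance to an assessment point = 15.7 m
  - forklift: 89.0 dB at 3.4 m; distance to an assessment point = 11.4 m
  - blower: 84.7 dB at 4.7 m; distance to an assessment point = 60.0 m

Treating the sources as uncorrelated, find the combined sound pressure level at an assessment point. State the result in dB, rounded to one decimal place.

79.0 dB

First find each source's level at the receiver (point-source: −20·log₁₀(r/r_ref)), then combine on an intensity basis.
exhaust stack: 88.6 − 20·log₁₀(15.7/1.6) = 88.6 − 19.84 = 68.76 dB.
forklift: 89.0 − 20·log₁₀(11.4/3.4) = 89.0 − 10.51 = 78.49 dB.
blower: 84.7 − 20·log₁₀(60.0/4.7) = 84.7 − 22.12 = 62.58 dB.
Σ 10^(L/10) = 7.999e+07 → L_total = 10·log₁₀(7.999e+07) = 79.03 dB.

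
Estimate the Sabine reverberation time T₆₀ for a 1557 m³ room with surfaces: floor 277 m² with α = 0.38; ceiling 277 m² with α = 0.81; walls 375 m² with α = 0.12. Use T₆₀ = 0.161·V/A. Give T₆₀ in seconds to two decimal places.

0.67 s

Total absorption A = 277·0.38 + 277·0.81 + 375·0.12 = 374.63 m² sabins.
T₆₀ = 0.161 × 1557 / 374.63 = 0.669 s.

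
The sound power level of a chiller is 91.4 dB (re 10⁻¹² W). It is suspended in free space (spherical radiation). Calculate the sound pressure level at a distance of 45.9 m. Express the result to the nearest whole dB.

47 dB

Free-field spherical radiation: L_p = L_w − 10·log₁₀(4π·r²), r = 45.9 m.
4π·r² = 2.647e+04 m², 10·log₁₀ of that is 44.228 dB.
L_p = 91.4 − 44.228 = 47.17 dB.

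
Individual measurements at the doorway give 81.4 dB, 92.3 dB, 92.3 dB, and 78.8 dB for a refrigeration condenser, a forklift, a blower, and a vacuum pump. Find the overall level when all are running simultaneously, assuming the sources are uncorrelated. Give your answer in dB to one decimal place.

95.6 dB

For uncorrelated sources the intensities add, so convert each level to linear form, sum, and take 10·log₁₀ of the total.
Σ 10^(L/10) = 10^(81.4/10) + 10^(92.3/10) + 10^(92.3/10) + 10^(78.8/10) = 3.610e+09.
L_total = 10·log₁₀(3.610e+09) = 95.58 dB.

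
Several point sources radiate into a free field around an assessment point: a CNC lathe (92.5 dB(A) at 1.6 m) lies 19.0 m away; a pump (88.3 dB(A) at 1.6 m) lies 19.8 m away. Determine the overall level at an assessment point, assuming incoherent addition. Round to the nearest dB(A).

First find each source's level at the receiver (point-source: −20·log₁₀(r/r_ref)), then combine on an intensity basis.
CNC lathe: 92.5 − 20·log₁₀(19.0/1.6) = 92.5 − 21.49 = 71.01 dB(A).
pump: 88.3 − 20·log₁₀(19.8/1.6) = 88.3 − 21.85 = 66.45 dB(A).
Σ 10^(L/10) = 1.703e+07 → L_total = 10·log₁₀(1.703e+07) = 72.31 dB(A).

72 dB(A)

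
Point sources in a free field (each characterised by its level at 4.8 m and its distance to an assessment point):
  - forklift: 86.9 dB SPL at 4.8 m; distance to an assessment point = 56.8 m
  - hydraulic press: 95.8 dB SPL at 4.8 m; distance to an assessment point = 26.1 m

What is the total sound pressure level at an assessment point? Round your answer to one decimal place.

81.2 dB SPL

First find each source's level at the receiver (point-source: −20·log₁₀(r/r_ref)), then combine on an intensity basis.
forklift: 86.9 − 20·log₁₀(56.8/4.8) = 86.9 − 21.46 = 65.44 dB SPL.
hydraulic press: 95.8 − 20·log₁₀(26.1/4.8) = 95.8 − 14.71 = 81.09 dB SPL.
Σ 10^(L/10) = 1.321e+08 → L_total = 10·log₁₀(1.321e+08) = 81.21 dB SPL.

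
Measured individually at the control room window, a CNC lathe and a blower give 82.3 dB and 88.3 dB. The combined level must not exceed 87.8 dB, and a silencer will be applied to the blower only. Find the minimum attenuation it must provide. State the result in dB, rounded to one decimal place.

The untreated sources together contribute 10^(82.3/10) = 1.698e+08, i.e. 82.30 dB.
The limit corresponds to 10^(87.8/10) = 6.026e+08; subtracting the fixed part leaves 4.327e+08 for the blower, i.e. 86.36 dB.
Required insertion loss = 88.3 − 86.36 = 1.94 dB.

1.9 dB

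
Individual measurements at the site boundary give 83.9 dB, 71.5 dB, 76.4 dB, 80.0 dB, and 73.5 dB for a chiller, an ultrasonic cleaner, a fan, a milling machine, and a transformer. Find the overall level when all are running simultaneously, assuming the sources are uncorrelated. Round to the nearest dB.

Incoherent sources combine by intensity addition: L_total = 10·log₁₀(Σ 10^(L_i/10)).
Σ 10^(L/10) = 10^(83.9/10) + 10^(71.5/10) + 10^(76.4/10) + 10^(80.0/10) + 10^(73.5/10) = 4.256e+08.
L_total = 10·log₁₀(4.256e+08) = 86.29 dB.

86 dB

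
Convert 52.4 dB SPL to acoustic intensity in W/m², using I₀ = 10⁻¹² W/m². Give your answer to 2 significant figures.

I = I₀·10^(L/10) = 10⁻¹² × 10^(52.4/10) = 10^(-6.760).

1.7e-07 W/m²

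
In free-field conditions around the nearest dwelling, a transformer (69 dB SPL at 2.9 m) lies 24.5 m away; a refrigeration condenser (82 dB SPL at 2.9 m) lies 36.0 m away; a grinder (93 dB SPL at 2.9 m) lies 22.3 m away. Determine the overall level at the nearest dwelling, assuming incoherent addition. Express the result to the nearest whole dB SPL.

First find each source's level at the receiver (point-source: −20·log₁₀(r/r_ref)), then combine on an intensity basis.
transformer: 69 − 20·log₁₀(24.5/2.9) = 69 − 18.54 = 50.46 dB SPL.
refrigeration condenser: 82 − 20·log₁₀(36.0/2.9) = 82 − 21.88 = 60.12 dB SPL.
grinder: 93 − 20·log₁₀(22.3/2.9) = 93 − 17.72 = 75.28 dB SPL.
Σ 10^(L/10) = 3.488e+07 → L_total = 10·log₁₀(3.488e+07) = 75.43 dB SPL.

75 dB SPL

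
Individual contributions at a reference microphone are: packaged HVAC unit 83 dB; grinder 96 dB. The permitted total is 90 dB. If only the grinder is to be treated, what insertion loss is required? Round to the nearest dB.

Everything except the grinder sums to 10^(83/10) = 1.995e+08 in linear terms, 83.00 dB.
The limit corresponds to 10^(90/10) = 1.000e+09; subtracting the fixed part leaves 8.005e+08 for the grinder, i.e. 89.03 dB.
So the grinder must be reduced from 96 to 89.03 dB: IL = 6.97 dB.

7 dB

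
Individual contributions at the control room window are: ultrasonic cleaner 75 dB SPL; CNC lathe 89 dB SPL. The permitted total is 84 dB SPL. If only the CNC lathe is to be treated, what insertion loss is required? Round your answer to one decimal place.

The untreated sources together contribute 10^(75/10) = 3.162e+07, i.e. 75.00 dB SPL.
To meet 84 dB SPL overall, the treated CNC lathe may contribute at most 10^(84/10) − 3.162e+07 = 2.196e+08, i.e. 83.42 dB SPL.
So the CNC lathe must be reduced from 89 to 83.42 dB SPL: IL = 5.58 dB.

5.6 dB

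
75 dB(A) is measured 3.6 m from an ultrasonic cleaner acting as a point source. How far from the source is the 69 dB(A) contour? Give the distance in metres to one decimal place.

For a point source L₁ − L₂ = 20·log₁₀(r₂/r₁), so r₂ = r₁·10^((L₁−L₂)/20).
r₂ = 3.6·10^((75−69)/20) = 3.6·10^(6.0/20) = 7.18 m.

7.2 m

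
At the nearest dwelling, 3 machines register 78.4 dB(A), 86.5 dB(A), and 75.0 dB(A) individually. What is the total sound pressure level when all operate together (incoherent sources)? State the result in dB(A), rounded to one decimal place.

87.4 dB(A)

Incoherent sources combine by intensity addition: L_total = 10·log₁₀(Σ 10^(L_i/10)).
Σ 10^(L/10) = 10^(78.4/10) + 10^(86.5/10) + 10^(75.0/10) = 5.475e+08.
L_total = 10·log₁₀(5.475e+08) = 87.38 dB(A).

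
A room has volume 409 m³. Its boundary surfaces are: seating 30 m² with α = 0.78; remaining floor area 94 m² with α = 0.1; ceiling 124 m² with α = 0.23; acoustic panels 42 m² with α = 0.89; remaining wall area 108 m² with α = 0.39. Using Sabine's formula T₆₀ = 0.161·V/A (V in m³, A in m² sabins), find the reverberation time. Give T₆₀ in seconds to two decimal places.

Summing Sᵢαᵢ: 30·0.78 + 94·0.1 + 124·0.23 + 42·0.89 + 108·0.39 = 140.82 m².
T₆₀ = 0.161·V/A = 0.161·409/140.82 = 0.468 s.

0.47 s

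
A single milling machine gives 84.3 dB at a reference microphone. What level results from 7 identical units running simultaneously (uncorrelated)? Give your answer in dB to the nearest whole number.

N identical incoherent sources raise the level by 10·log₁₀ N.
L_total = 84.3 + 10·log₁₀(7) = 84.3 + 8.451 = 92.75 dB.

93 dB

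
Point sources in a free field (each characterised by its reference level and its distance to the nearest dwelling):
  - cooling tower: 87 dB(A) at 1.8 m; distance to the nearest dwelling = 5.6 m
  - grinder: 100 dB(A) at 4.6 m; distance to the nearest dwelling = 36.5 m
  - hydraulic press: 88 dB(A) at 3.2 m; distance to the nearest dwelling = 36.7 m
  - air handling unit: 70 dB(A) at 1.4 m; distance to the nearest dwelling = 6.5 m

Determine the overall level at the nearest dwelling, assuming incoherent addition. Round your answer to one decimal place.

First find each source's level at the receiver (point-source: −20·log₁₀(r/r_ref)), then combine on an intensity basis.
cooling tower: 87 − 20·log₁₀(5.6/1.8) = 87 − 9.86 = 77.14 dB(A).
grinder: 100 − 20·log₁₀(36.5/4.6) = 100 − 17.99 = 82.01 dB(A).
hydraulic press: 88 − 20·log₁₀(36.7/3.2) = 88 − 21.19 = 66.81 dB(A).
air handling unit: 70 − 20·log₁₀(6.5/1.4) = 70 − 13.34 = 56.66 dB(A).
Σ 10^(L/10) = 2.159e+08 → L_total = 10·log₁₀(2.159e+08) = 83.34 dB(A).

83.3 dB(A)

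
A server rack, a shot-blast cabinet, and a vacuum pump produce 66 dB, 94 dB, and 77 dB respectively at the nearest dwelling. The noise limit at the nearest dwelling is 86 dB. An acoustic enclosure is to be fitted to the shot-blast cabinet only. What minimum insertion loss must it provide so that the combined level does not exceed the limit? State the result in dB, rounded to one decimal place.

8.6 dB

Everything except the shot-blast cabinet sums to 10^(66/10) + 10^(77/10) = 5.410e+07 in linear terms, 77.33 dB.
To meet 86 dB overall, the treated shot-blast cabinet may contribute at most 10^(86/10) − 5.410e+07 = 3.440e+08, i.e. 85.37 dB.
Required insertion loss = 94 − 85.37 = 8.63 dB.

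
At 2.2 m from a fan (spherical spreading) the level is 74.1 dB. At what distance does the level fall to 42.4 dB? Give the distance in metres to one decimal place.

Point-source spreading drops the level by 20·log₁₀(r₂/r₁); inverting, r₂/r₁ = 10^(ΔL/20).
r₂ = 2.2·10^((74.1−42.4)/20) = 2.2·10^(31.7/20) = 84.61 m.

84.6 m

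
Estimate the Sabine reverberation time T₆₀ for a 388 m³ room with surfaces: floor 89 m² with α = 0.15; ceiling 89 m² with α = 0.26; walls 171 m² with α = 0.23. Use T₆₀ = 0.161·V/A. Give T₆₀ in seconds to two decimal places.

Total absorption A = 89·0.15 + 89·0.26 + 171·0.23 = 75.82 m² sabins.
T₆₀ = 0.161·V/A = 0.161·388/75.82 = 0.824 s.

0.82 s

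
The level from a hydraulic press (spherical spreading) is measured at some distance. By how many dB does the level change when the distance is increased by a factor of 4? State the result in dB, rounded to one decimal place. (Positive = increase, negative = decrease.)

Point-source spreading: ΔL = −20·log₁₀(r₂/r₁).
ΔL = −20·log₁₀(4) = -12.04 dB.

-12.0 dB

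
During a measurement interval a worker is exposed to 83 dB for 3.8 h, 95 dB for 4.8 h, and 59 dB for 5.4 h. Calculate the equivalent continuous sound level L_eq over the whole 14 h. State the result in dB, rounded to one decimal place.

L_eq = 10·log₁₀[(1/T)·Σ tᵢ·10^(Lᵢ/10)] with T = 14 h.
Σ tᵢ·10^(Lᵢ/10) = 3.8·10^(83/10) + 4.8·10^(95/10) + 5.4·10^(59/10) = 1.594e+10.
L_eq = 10·log₁₀(1.594e+10/14) = 90.56 dB.

90.6 dB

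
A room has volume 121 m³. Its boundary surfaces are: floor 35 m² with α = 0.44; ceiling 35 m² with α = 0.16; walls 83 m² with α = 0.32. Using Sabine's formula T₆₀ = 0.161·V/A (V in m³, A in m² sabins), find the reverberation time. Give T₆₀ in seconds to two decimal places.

A = Σ Sᵢαᵢ = 35·0.44 + 35·0.16 + 83·0.32 = 47.56 m².
T₆₀ = 0.161 × 121 / 47.56 = 0.410 s.

0.41 s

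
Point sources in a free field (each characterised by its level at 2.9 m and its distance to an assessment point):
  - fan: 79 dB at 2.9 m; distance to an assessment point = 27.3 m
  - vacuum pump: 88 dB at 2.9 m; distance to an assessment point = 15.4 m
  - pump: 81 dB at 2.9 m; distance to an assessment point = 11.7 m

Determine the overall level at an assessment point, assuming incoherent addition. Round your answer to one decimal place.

Propagate each source to the receiver with L = L_ref − 20·log₁₀(r/r_ref), then add intensities.
fan: 79 − 20·log₁₀(27.3/2.9) = 79 − 19.48 = 59.52 dB.
vacuum pump: 88 − 20·log₁₀(15.4/2.9) = 88 − 14.50 = 73.50 dB.
pump: 81 − 20·log₁₀(11.7/2.9) = 81 − 12.12 = 68.88 dB.
Σ 10^(L/10) = 3.101e+07 → L_total = 10·log₁₀(3.101e+07) = 74.91 dB.

74.9 dB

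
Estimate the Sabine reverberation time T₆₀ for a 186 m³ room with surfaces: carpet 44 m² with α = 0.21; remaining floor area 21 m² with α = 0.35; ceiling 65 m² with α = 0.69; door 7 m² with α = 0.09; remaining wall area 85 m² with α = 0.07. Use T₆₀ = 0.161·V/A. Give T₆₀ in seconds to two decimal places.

A = Σ Sᵢαᵢ = 44·0.21 + 21·0.35 + 65·0.69 + 7·0.09 + 85·0.07 = 68.02 m².
T₆₀ = 0.161·V/A = 0.161·186/68.02 = 0.440 s.

0.44 s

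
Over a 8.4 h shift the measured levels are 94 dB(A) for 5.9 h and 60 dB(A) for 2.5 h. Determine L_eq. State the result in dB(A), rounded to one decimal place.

92.5 dB(A)

Weight each interval's intensity by its duration and average over T = 8.4 h:
Σ tᵢ·10^(Lᵢ/10) = 5.9·10^(94/10) + 2.5·10^(60/10) = 1.482e+10.
L_eq = 10·log₁₀(1.482e+10/8.4) = 92.47 dB(A).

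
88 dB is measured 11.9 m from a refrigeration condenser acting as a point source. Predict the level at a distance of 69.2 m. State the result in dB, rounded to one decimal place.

72.7 dB

Spherical spreading from a point source gives a 20·log₁₀(r₂/r₁) drop.
L₂ = 88 − 20·log₁₀(69.2/11.9) = 88 − 15.291 = 72.71 dB.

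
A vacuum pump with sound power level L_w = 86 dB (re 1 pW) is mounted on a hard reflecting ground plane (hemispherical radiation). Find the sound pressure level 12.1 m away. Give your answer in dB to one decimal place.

56.4 dB

The power spreads over a hemisphere of area 2π·r², so L_p = L_w − 10·log₁₀(2π·r²).
2π·r² = 919.9 m², 10·log₁₀ of that is 29.638 dB.
L_p = 86 − 29.638 = 56.36 dB.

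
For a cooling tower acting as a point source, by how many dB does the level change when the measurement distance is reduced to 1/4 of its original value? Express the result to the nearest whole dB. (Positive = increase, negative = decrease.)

Point-source spreading: ΔL = −20·log₁₀(r₂/r₁).
ΔL = −20·log₁₀(0.25) = +12.04 dB.

+12 dB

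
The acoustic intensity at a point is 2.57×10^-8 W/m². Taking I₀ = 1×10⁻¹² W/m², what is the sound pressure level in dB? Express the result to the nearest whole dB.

L = 10·log₁₀(I/I₀) = 10·log₁₀(2.57×10^-8/10⁻¹²) = 10·log₁₀(2.57×10^4).
L = 10·(0.4099 + 4) = 44.10 dB.

44 dB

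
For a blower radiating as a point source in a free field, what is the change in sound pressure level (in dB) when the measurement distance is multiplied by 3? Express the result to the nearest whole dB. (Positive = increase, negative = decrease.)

With spherical spreading the level changes by −20·log₁₀(r₂/r₁).
ΔL = −20·log₁₀(3) = -9.54 dB.

-10 dB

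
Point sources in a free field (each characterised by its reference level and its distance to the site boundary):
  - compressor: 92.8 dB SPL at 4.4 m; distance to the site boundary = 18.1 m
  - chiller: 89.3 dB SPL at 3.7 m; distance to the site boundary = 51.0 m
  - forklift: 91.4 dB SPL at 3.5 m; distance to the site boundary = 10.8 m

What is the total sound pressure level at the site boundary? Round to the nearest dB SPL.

84 dB SPL

Apply inverse-square spreading to bring every level to the receiver, then sum 10^(L/10).
compressor: 92.8 − 20·log₁₀(18.1/4.4) = 92.8 − 12.28 = 80.52 dB SPL.
chiller: 89.3 − 20·log₁₀(51.0/3.7) = 89.3 − 22.79 = 66.51 dB SPL.
forklift: 91.4 − 20·log₁₀(10.8/3.5) = 91.4 − 9.79 = 81.61 dB SPL.
Σ 10^(L/10) = 2.621e+08 → L_total = 10·log₁₀(2.621e+08) = 84.18 dB SPL.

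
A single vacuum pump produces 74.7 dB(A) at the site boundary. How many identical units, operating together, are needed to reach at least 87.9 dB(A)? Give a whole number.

21

The shortfall is 87.9 − 74.7 = 13.2 dB, and N units add 10·log₁₀ N, so need 10·log₁₀ N ≥ 13.2.
N ≥ 10^(13.2/10) = 20.893, so N = 21.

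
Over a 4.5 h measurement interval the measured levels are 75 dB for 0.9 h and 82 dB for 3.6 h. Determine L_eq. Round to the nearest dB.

L_eq = 10·log₁₀[(1/T)·Σ tᵢ·10^(Lᵢ/10)] with T = 4.5 h.
Σ tᵢ·10^(Lᵢ/10) = 0.9·10^(75/10) + 3.6·10^(82/10) = 5.990e+08.
L_eq = 10·log₁₀(5.990e+08/4.5) = 81.24 dB.

81 dB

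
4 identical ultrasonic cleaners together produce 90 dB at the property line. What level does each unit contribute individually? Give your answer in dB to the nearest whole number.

84 dB

For N identical incoherent sources L_total = L₁ + 10·log₁₀ N, so L₁ = 90 − 10·log₁₀(4) = 90 − 6.021.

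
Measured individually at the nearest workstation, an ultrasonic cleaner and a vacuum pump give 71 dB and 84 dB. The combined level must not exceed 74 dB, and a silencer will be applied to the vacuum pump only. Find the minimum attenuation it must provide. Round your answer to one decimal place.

13.0 dB

The untreated sources together contribute 10^(71/10) = 1.259e+07, i.e. 71.00 dB.
To meet 74 dB overall, the treated vacuum pump may contribute at most 10^(74/10) − 1.259e+07 = 1.253e+07, i.e. 70.98 dB.
So the vacuum pump must be reduced from 84 to 70.98 dB: IL = 13.02 dB.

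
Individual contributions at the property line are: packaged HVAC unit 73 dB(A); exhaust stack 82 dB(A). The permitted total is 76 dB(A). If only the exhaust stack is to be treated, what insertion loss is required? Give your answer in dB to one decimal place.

Fixed contribution from the other source: Σ 10^(L/10) = 10^(73/10) = 1.995e+07 (73.00 dB(A)).
To meet 76 dB(A) overall, the treated exhaust stack may contribute at most 10^(76/10) − 1.995e+07 = 1.986e+07, i.e. 72.98 dB(A).
So the exhaust stack must be reduced from 82 to 72.98 dB(A): IL = 9.02 dB.

9.0 dB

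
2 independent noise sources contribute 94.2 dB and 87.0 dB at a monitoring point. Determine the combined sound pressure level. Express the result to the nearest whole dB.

95 dB

Incoherent sources combine by intensity addition: L_total = 10·log₁₀(Σ 10^(L_i/10)).
Σ 10^(L/10) = 10^(94.2/10) + 10^(87.0/10) = 3.131e+09.
L_total = 10·log₁₀(3.131e+09) = 94.96 dB.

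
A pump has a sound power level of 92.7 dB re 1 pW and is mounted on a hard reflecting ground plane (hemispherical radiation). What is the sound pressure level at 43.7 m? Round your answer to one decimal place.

L_p = L_w − 10·log₁₀(2π·r²) with r = 43.7 m.
2π·r² = 1.2e+04 m², 10·log₁₀ of that is 40.791 dB.
L_p = 92.7 − 40.791 = 51.91 dB.

51.9 dB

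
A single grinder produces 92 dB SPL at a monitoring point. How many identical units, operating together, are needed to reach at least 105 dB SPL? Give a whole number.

20

N identical sources give L₁ + 10·log₁₀ N, so require 10·log₁₀ N ≥ 105 − 92 = 13.0 dB.
N ≥ 10^(13.0/10) = 19.953, so N = 20.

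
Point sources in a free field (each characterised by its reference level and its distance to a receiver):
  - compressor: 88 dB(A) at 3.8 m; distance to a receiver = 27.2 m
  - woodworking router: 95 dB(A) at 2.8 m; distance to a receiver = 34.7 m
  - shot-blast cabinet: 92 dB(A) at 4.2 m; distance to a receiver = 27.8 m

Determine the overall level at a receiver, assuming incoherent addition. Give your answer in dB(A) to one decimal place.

First find each source's level at the receiver (point-source: −20·log₁₀(r/r_ref)), then combine on an intensity basis.
compressor: 88 − 20·log₁₀(27.2/3.8) = 88 − 17.10 = 70.90 dB(A).
woodworking router: 95 − 20·log₁₀(34.7/2.8) = 95 − 21.86 = 73.14 dB(A).
shot-blast cabinet: 92 − 20·log₁₀(27.8/4.2) = 92 − 16.42 = 75.58 dB(A).
Σ 10^(L/10) = 6.908e+07 → L_total = 10·log₁₀(6.908e+07) = 78.39 dB(A).

78.4 dB(A)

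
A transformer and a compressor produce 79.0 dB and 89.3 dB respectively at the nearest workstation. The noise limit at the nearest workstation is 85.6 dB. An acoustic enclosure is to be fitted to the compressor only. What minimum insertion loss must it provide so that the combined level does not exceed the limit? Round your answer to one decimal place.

4.8 dB

Everything except the compressor sums to 10^(79.0/10) = 7.943e+07 in linear terms, 79.00 dB.
To meet 85.6 dB overall, the treated compressor may contribute at most 10^(85.6/10) − 7.943e+07 = 2.836e+08, i.e. 84.53 dB.
Required insertion loss = 89.3 − 84.53 = 4.77 dB.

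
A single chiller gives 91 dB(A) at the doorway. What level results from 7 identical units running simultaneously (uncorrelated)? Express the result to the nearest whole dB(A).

99 dB(A)

N identical incoherent sources raise the level by 10·log₁₀ N.
L_total = 91 + 10·log₁₀(7) = 91 + 8.451 = 99.45 dB(A).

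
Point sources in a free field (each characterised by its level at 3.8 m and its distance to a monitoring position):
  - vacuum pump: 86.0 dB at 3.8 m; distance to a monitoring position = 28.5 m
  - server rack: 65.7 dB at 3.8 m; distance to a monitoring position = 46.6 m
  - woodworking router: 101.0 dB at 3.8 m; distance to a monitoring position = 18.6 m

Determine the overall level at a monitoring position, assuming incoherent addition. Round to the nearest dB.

Apply inverse-square spreading to bring every level to the receiver, then sum 10^(L/10).
vacuum pump: 86.0 − 20·log₁₀(28.5/3.8) = 86.0 − 17.50 = 68.50 dB.
server rack: 65.7 − 20·log₁₀(46.6/3.8) = 65.7 − 21.77 = 43.93 dB.
woodworking router: 101.0 − 20·log₁₀(18.6/3.8) = 101.0 − 13.79 = 87.21 dB.
Σ 10^(L/10) = 5.326e+08 → L_total = 10·log₁₀(5.326e+08) = 87.26 dB.

87 dB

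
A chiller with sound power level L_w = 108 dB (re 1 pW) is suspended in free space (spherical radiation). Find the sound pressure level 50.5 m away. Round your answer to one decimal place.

62.9 dB

Free-field spherical radiation: L_p = L_w − 10·log₁₀(4π·r²), r = 50.5 m.
4π·r² = 3.205e+04 m², 10·log₁₀ of that is 45.058 dB.
L_p = 108 − 45.058 = 62.94 dB.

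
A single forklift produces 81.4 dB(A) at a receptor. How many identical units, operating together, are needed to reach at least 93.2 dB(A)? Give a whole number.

N identical sources give L₁ + 10·log₁₀ N, so require 10·log₁₀ N ≥ 93.2 − 81.4 = 11.8 dB.
N ≥ 10^(11.8/10) = 15.136, so N = 16.

16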